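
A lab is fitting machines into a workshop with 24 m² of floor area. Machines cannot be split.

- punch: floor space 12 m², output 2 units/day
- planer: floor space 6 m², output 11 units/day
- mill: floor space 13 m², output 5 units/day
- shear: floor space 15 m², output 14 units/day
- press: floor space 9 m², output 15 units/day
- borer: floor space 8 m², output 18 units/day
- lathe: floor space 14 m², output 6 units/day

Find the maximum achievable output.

44

This is an integer program with binary decision variables.
press + borer: floor space 9 + 8 = 17 ≤ 24, output 15 + 18 = 33.
shear + borer: floor space 15 + 8 = 23 ≤ 24, output 14 + 18 = 32.
planer + press + borer: floor space 6 + 9 + 8 = 23 ≤ 24, output 11 + 15 + 18 = 44.
Best is planer, press, and borer with total output 44.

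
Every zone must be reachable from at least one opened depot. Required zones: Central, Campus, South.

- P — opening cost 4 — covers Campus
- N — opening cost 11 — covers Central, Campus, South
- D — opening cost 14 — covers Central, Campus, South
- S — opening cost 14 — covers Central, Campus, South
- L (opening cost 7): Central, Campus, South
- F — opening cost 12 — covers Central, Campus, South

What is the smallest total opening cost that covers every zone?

L alone covers Central, Campus, South — every zone.
Total opening cost: 7.
No cover costs less than 7.

7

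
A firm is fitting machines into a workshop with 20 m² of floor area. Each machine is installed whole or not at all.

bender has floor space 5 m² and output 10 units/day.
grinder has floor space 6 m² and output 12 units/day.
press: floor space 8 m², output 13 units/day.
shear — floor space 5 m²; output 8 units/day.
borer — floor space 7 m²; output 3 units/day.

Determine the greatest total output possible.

This is an integer program with binary decision variables.
Take bender, grinder, and press: floor space 5 + 6 + 8 = 19 ≤ 20, output 10 + 12 + 13 = 35.
No other feasible combination does better.

35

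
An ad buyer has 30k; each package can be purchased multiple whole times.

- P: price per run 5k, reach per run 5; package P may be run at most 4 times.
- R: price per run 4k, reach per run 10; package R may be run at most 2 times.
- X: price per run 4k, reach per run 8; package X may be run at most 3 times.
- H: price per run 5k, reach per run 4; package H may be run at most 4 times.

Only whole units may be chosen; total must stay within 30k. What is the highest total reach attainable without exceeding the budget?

54

This is a bounded integer knapsack.
1×P, 2×R, 3×X, and 1×H: price 30 ≤ 30, reach 1·5 + 2·10 + 3·8 + 1·4 = 53.
2×P, 2×R, and 3×X: price 30 ≤ 30, reach 2·5 + 2·10 + 3·8 = 54.
Best is 54.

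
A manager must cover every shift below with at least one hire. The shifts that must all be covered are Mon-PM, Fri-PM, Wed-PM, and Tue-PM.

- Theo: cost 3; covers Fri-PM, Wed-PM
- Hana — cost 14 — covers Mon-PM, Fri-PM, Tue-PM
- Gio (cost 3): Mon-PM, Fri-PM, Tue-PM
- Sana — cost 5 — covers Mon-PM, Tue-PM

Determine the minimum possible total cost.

This is a weighted set-cover instance.
Choose Theo and Gio: together they cover Mon-PM, Fri-PM, Wed-PM, Tue-PM — every shift.
Total cost: 3 + 3 = 6.
No cover costs less than 6.

6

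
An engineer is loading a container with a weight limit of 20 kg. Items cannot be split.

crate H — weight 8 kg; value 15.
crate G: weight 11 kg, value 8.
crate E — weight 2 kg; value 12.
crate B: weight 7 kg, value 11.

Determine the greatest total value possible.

38

This is a 0-1 knapsack instance.
Allowing fractional choices, the relaxed optimum would be about 40.2, but items are indivisible.
crate H + crate E + crate B: weight 8 + 2 + 7 = 17 ≤ 20, value 15 + 12 + 11 = 38.
crate G + crate E + crate B: weight 11 + 2 + 7 = 20 ≤ 20, value 8 + 12 + 11 = 31.
Best is crate H, crate E, and crate B with total value 38.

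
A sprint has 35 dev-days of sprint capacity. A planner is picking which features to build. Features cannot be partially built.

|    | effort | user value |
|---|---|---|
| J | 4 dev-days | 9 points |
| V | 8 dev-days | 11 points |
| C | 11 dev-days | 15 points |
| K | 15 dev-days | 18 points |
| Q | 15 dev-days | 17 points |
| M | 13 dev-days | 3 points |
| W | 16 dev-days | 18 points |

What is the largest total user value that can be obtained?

45

Allowing fractional choices, the relaxed optimum would be about 49.4, but features are indivisible.
J + K + Q: effort 4 + 15 + 15 = 34 ≤ 35, user value 9 + 18 + 17 = 44.
J + K + W: effort 4 + 15 + 16 = 35 ≤ 35, user value 9 + 18 + 18 = 45.
V + C + K: effort 8 + 11 + 15 = 34 ≤ 35, user value 11 + 15 + 18 = 44.
Best is J, K, and W with total user value 45.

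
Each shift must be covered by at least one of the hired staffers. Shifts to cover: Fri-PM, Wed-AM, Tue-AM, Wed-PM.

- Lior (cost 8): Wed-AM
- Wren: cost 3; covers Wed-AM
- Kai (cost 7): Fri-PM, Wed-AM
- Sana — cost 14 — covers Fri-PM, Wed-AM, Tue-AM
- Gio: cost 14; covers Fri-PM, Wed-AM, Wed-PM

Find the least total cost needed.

The greedy cost-per-new-shift heuristic would pick Wren, Kai, Sana, and Gio for 38, but a cheaper cover exists.
Choose Sana and Gio: together they cover Fri-PM, Wed-AM, Tue-AM, Wed-PM — every shift.
Total cost: 14 + 14 = 28.
No cover costs less than 28.

28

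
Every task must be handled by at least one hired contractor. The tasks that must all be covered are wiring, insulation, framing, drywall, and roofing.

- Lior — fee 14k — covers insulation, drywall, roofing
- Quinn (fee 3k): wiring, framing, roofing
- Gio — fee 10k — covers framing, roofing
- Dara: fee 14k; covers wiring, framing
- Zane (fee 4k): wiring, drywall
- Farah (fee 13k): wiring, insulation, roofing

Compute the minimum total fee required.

17

This is a weighted set-cover instance.
The greedy cost-per-new-task heuristic would pick Quinn, Zane, and Farah for 20, but a cheaper cover exists.
Choose Lior and Quinn: together they cover wiring, insulation, framing, drywall, roofing — every task.
Total fee: 14 + 3 = 17.
No cover costs less than 17.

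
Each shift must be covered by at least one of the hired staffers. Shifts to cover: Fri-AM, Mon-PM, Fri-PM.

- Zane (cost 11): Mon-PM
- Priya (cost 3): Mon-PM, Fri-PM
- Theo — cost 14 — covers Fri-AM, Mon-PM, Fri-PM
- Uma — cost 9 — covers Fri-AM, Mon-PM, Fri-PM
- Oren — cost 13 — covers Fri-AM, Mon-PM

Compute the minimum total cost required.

9

The greedy cost-per-new-shift heuristic would pick Priya and Uma for 12, but a cheaper cover exists.
Uma alone covers Fri-AM, Mon-PM, Fri-PM — every shift.
Total cost: 9.
No cover costs less than 9.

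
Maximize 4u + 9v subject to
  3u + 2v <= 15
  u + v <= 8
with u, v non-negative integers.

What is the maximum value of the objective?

63

Relaxing integrality, the LP optimum is 67.50 at (u,v) = (0, 7.5), which is not an integer point.
(u,v)=(0,7): 3·0+2·7=14≤15, 1·0+1·7=7≤8, objective 63.
(u,v)=(1,6): 3·1+2·6=15≤15, 1·1+1·6=7≤8, objective 58.
(u,v)=(0,6): 3·0+2·6=12≤15, 1·0+1·6=6≤8, objective 54.
The best lattice point is (0,7), giving 63.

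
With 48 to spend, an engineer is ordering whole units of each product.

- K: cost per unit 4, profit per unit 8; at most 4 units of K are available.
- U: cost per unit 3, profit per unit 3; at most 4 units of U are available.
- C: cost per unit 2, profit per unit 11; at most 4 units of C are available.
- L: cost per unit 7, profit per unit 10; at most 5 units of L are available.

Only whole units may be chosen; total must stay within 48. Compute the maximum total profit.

109

Take 4×K, 1×U, 4×C, and 3×L: cost 48 ≤ 48, profit 4·8 + 1·3 + 4·11 + 3·10 = 109.
C has the best ratio (11/2) and is taken to its limit of 4; remaining capacity is filled optimally with the others.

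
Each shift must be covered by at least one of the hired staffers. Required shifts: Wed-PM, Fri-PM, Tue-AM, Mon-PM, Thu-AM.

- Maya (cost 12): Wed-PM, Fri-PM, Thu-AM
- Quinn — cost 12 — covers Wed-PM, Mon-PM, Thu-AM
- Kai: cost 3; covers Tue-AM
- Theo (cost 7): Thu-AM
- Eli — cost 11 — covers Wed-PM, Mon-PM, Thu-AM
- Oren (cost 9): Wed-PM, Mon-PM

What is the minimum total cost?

The greedy cost-per-new-shift heuristic would pick Kai, Eli, and Maya for 26, but a cheaper cover exists.
Choose Maya, Kai, and Oren: together they cover Wed-PM, Fri-PM, Tue-AM, Mon-PM, Thu-AM — every shift.
Total cost: 12 + 3 + 9 = 24.
No cover costs less than 24.

24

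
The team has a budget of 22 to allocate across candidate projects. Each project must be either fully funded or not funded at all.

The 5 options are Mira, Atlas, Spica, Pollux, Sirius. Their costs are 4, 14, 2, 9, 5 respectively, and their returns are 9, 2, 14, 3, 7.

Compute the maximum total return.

This is an integer program with binary decision variables.
Take Mira, Spica, Pollux, and Sirius: cost 4 + 2 + 9 + 5 = 20 ≤ 22, return 9 + 14 + 3 + 7 = 33.
No other feasible combination does better.

33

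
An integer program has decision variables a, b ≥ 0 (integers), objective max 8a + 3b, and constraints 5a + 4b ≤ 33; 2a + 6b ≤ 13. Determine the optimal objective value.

48

The continuous relaxation peaks at (6.5, 0) with value 52.00; rounding to a feasible lattice point costs some objective.
(a,b)=(6,0): 5·6+4·0=30≤33, 2·6+6·0=12≤13, objective 48.
(a,b)=(5,0): 5·5+4·0=25≤33, 2·5+6·0=10≤13, objective 40.
Maximum is 48 at (a,b)=(6,0).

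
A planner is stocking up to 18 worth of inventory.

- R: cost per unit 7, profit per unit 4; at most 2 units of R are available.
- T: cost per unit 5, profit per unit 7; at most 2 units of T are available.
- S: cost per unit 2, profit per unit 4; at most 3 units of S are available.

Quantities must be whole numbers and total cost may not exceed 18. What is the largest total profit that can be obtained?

26

Take 2×T and 3×S: cost 16 ≤ 18, profit 2·7 + 3·4 = 26.
S has the best ratio (4/2) and is taken to its limit of 3; remaining capacity is filled optimally with the others.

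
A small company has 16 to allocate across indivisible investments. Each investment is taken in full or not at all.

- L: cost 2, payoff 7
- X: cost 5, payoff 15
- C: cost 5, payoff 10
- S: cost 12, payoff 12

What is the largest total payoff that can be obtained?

32

Allowing fractional choices, the relaxed optimum would be about 36.0, but investments are indivisible.
L + X: cost 2 + 5 = 7 ≤ 16, payoff 7 + 15 = 22.
L + X + C: cost 2 + 5 + 5 = 12 ≤ 16, payoff 7 + 15 + 10 = 32.
X + C: cost 5 + 5 = 10 ≤ 16, payoff 15 + 10 = 25.
Best is L, X, and C with total payoff 32.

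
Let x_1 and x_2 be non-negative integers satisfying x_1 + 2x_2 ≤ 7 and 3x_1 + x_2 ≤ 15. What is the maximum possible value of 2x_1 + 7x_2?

23

Relaxing integrality, the LP optimum is 24.50 at (x_1,x_2) = (0, 3.5), which is not an integer point.
(x_1,x_2)=(1,3): 1·1+2·3=7≤7, 3·1+1·3=6≤15, objective 23.
(x_1,x_2)=(0,3): 1·0+2·3=6≤7, 3·0+1·3=3≤15, objective 21.
The best lattice point is (1,3), giving 23.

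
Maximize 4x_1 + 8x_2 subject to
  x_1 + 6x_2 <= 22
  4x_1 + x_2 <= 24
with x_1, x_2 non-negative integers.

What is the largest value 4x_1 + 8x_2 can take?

(x_1,x_2)=(4,3) is feasible, giving 40.
(x_1,x_2)=(3,3) is feasible, giving 36.
(x_1,x_2)=(5,2) is feasible, giving 36.
Maximum is 40 at (x_1,x_2)=(4,3).

40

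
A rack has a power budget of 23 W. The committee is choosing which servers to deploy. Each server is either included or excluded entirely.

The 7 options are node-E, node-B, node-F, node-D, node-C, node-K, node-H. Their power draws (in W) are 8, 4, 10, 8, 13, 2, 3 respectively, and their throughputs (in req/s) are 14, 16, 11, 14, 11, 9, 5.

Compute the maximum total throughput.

Take node-E, node-B, node-D, and node-K: power draw 8 + 4 + 8 + 2 = 22 ≤ 23, throughput 14 + 16 + 14 + 9 = 53.
No other feasible combination does better.

53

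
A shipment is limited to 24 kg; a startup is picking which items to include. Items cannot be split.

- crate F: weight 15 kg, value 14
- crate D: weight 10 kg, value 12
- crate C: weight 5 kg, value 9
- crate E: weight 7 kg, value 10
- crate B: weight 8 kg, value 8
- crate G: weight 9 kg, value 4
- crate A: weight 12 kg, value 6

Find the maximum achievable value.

Take crate D, crate C, and crate E: weight 10 + 5 + 7 = 22 ≤ 24, value 12 + 9 + 10 = 31.
No other feasible combination does better.

31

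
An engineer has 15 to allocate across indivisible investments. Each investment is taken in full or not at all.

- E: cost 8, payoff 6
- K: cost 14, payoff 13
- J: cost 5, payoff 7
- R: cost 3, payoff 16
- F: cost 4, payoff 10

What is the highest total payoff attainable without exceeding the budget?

Allowing fractional choices, the relaxed optimum would be about 35.8, but investments are indivisible.
E + R + F: cost 8 + 3 + 4 = 15 ≤ 15, payoff 6 + 16 + 10 = 32.
J + R + F: cost 5 + 3 + 4 = 12 ≤ 15, payoff 7 + 16 + 10 = 33.
R + F: cost 3 + 4 = 7 ≤ 15, payoff 16 + 10 = 26.
Best is J, R, and F with total payoff 33.

33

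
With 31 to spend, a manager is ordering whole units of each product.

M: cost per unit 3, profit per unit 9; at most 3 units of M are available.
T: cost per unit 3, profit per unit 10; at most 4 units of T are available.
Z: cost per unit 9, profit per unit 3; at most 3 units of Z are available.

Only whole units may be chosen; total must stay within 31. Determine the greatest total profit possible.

This is a bounded integer knapsack.
T has the best ratio (10/3); taking only T gives at most 4×10 = 40 (stopped by the supply cap of 4).
Mixing does better — 3×M, 4×T, and 1×Z: cost 30 ≤ 31, profit 3·9 + 4·10 + 1·3 = 70.

70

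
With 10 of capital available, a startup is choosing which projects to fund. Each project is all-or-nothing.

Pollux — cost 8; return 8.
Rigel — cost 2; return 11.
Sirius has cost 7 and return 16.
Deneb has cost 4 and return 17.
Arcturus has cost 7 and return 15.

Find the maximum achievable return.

28

Allowing fractional choices, the relaxed optimum would be about 37.1, but projects are indivisible.
Rigel + Sirius: cost 2 + 7 = 9 ≤ 10, return 11 + 16 = 27.
Rigel + Deneb: cost 2 + 4 = 6 ≤ 10, return 11 + 17 = 28.
Rigel + Arcturus: cost 2 + 7 = 9 ≤ 10, return 11 + 15 = 26.
Best is Rigel and Deneb with total return 28.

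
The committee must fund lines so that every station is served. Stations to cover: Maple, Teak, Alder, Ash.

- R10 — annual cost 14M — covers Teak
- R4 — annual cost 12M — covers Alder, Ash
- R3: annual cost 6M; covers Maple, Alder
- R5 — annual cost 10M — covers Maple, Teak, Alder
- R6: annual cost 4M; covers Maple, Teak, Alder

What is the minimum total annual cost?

16

Choose R4 and R6: together they cover Maple, Teak, Alder, Ash — every station.
Total annual cost: 12 + 4 = 16.
No cover costs less than 16.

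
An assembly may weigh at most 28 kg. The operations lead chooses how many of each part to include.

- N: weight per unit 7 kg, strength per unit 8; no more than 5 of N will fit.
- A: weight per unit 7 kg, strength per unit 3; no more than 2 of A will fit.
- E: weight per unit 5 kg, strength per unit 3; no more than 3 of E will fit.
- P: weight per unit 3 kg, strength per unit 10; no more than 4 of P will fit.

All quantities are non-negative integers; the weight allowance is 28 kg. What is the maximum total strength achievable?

56

Take 2×N and 4×P: weight 26 ≤ 28, strength 2·8 + 4·10 = 56.
P has the best ratio (10/3) and is taken to its limit of 4; remaining capacity is filled optimally with the others.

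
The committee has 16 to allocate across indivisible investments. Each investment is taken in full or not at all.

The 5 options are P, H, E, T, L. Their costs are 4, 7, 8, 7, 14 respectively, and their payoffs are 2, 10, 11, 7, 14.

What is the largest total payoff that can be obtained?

E + T: cost 8 + 7 = 15 ≤ 16, payoff 11 + 7 = 18.
H + E: cost 7 + 8 = 15 ≤ 16, payoff 10 + 11 = 21.
Best is H and E with total payoff 21.

21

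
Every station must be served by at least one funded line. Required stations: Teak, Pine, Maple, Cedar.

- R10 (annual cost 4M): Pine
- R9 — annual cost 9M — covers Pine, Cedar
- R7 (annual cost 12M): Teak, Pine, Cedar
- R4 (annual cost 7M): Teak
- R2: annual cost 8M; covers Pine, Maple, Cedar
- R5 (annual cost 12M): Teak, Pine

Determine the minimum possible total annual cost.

Choose R4 and R2: together they cover Teak, Pine, Maple, Cedar — every station.
Total annual cost: 7 + 8 = 15.

15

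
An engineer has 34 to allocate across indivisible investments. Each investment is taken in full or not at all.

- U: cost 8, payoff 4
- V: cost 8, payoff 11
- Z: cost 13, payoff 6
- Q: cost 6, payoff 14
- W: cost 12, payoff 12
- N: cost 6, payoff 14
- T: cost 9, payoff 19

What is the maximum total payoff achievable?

59

V + Q + N + T: cost 8 + 6 + 6 + 9 = 29 ≤ 34, payoff 11 + 14 + 14 + 19 = 58.
Q + W + N + T: cost 6 + 12 + 6 + 9 = 33 ≤ 34, payoff 14 + 12 + 14 + 19 = 59.
Z + Q + N + T: cost 13 + 6 + 6 + 9 = 34 ≤ 34, payoff 6 + 14 + 14 + 19 = 53.
Best is Q, W, N, and T with total payoff 59.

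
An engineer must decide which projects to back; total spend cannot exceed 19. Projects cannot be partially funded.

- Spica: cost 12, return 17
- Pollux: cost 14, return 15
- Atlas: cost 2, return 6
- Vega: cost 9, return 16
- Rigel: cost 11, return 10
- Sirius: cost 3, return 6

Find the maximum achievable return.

29

Allowing fractional choices, the relaxed optimum would be about 35.1, but projects are indivisible.
Spica + Atlas + Sirius: cost 12 + 2 + 3 = 17 ≤ 19, return 17 + 6 + 6 = 29.
Atlas + Vega + Sirius: cost 2 + 9 + 3 = 14 ≤ 19, return 6 + 16 + 6 = 28.
Best is Spica, Atlas, and Sirius with total return 29.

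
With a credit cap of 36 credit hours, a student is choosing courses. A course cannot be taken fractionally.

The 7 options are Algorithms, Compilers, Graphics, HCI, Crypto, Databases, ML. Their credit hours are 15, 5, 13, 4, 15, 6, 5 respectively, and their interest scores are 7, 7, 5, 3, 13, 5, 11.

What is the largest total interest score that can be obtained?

39

Allowing fractional choices, the relaxed optimum would be about 39.5, but courses are indivisible.
Compilers + Crypto + Databases + ML: credit hours 5 + 15 + 6 + 5 = 31 ≤ 36, interest score 7 + 13 + 5 + 11 = 36.
Compilers + HCI + Crypto + ML: credit hours 5 + 4 + 15 + 5 = 29 ≤ 36, interest score 7 + 3 + 13 + 11 = 34.
Compilers + HCI + Crypto + Databases + ML: credit hours 5 + 4 + 15 + 6 + 5 = 35 ≤ 36, interest score 7 + 3 + 13 + 5 + 11 = 39.
Best is Compilers, HCI, Crypto, Databases, and ML with total interest score 39.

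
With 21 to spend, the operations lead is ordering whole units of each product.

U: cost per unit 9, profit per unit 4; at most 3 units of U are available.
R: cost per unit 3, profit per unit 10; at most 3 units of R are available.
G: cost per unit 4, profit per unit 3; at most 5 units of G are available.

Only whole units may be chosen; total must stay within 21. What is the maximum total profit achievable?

39

R has the best ratio (10/3); taking only R gives at most 3×10 = 30 (stopped by the supply cap of 3).
Mixing does better — 3×R and 3×G: cost 21 ≤ 21, profit 3·10 + 3·3 = 39.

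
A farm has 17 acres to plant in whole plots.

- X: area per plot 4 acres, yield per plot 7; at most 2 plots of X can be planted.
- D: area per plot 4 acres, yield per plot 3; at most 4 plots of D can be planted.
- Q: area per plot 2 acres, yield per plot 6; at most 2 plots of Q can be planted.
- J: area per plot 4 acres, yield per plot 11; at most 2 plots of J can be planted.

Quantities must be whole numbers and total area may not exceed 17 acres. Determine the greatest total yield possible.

41

Q has the best ratio (6/2); taking only Q gives at most 2×6 = 12 (stopped by the supply cap of 2).
Mixing does better — 1×X, 2×Q, and 2×J: area 16 ≤ 17, yield 1·7 + 2·6 + 2·11 = 41.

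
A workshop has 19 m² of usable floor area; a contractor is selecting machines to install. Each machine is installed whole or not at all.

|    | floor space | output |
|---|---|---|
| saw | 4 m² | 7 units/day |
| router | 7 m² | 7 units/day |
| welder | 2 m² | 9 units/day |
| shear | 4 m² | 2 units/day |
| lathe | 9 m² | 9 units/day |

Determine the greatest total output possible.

27

saw + welder + lathe: floor space 4 + 2 + 9 = 15 ≤ 19, output 7 + 9 + 9 = 25.
saw + welder + shear + lathe: floor space 4 + 2 + 4 + 9 = 19 ≤ 19, output 7 + 9 + 2 + 9 = 27.
Best is saw, welder, shear, and lathe with total output 27.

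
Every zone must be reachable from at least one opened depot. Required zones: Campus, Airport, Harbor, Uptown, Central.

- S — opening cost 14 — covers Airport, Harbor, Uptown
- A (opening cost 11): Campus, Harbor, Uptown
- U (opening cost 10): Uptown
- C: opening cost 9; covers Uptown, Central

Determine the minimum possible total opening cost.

Choose S, A, and C: together they cover Campus, Airport, Harbor, Uptown, Central — every zone.
Total opening cost: 14 + 11 + 9 = 34.
No cover costs less than 34.

34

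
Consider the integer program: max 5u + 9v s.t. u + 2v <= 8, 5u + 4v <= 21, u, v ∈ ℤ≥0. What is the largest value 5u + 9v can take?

36

The continuous relaxation peaks at (1.67, 3.17) with value 36.83; rounding to a feasible lattice point costs some objective.
(u,v)=(0,4): 1·0+2·4=8≤8, 5·0+4·4=16≤21, objective 36.
(u,v)=(1,3): 1·1+2·3=7≤8, 5·1+4·3=17≤21, objective 32.
(u,v)=(2,2): 1·2+2·2=6≤8, 5·2+4·2=18≤21, objective 28.
Maximum is 36 at (u,v)=(0,4).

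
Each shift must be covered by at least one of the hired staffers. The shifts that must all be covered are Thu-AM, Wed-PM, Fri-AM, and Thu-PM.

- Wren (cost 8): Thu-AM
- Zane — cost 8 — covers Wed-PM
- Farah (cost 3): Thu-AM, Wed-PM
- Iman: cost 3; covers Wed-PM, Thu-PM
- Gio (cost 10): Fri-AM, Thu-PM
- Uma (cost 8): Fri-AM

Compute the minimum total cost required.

13

This is an integer covering problem.
The greedy cost-per-new-shift heuristic would pick Farah, Iman, and Uma for 14, but a cheaper cover exists.
Choose Farah and Gio: together they cover Thu-AM, Wed-PM, Fri-AM, Thu-PM — every shift.
Total cost: 3 + 10 = 13.
No cover costs less than 13.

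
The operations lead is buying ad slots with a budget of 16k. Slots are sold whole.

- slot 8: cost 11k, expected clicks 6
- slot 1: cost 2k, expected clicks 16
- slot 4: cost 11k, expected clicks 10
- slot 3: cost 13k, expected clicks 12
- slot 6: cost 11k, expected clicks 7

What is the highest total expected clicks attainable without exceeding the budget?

28

Allowing fractional choices, the relaxed optimum would be about 28.9, but ad slots are indivisible.
slot 1 + slot 4: cost 2 + 11 = 13 ≤ 16, expected clicks 16 + 10 = 26.
slot 1 + slot 3: cost 2 + 13 = 15 ≤ 16, expected clicks 16 + 12 = 28.
Best is slot 1 and slot 3 with total expected clicks 28.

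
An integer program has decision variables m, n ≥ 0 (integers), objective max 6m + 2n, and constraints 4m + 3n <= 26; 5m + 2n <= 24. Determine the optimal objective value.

28

Relaxing integrality, the LP optimum is 28.80 at (m,n) = (4.8, 0), which is not an integer point.
(m,n)=(4,2): 4·4+3·2=22≤26, 5·4+2·2=24≤24, objective 28.
(m,n)=(4,1): 4·4+3·1=19≤26, 5·4+2·1=22≤24, objective 26.
(m,n)=(4,0): 4·4+3·0=16≤26, 5·4+2·0=20≤24, objective 24.
The best lattice point is (4,2), giving 28.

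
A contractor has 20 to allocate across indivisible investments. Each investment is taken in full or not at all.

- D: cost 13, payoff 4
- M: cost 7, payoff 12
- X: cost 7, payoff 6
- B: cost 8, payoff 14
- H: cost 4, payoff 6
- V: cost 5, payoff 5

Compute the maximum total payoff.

32

Treat it as a binary knapsack problem.
Allowing fractional choices, the relaxed optimum would be about 33.0, but investments are indivisible.
M + B + V: cost 7 + 8 + 5 = 20 ≤ 20, payoff 12 + 14 + 5 = 31.
M + B + H: cost 7 + 8 + 4 = 19 ≤ 20, payoff 12 + 14 + 6 = 32.
M + B: cost 7 + 8 = 15 ≤ 20, payoff 12 + 14 = 26.
Best is M, B, and H with total payoff 32.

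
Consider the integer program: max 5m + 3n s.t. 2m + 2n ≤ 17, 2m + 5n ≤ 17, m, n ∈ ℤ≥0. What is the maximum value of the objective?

40

(m,n)=(8,0): 2·8+2·0=16≤17, 2·8+5·0=16≤17, objective 40.
(m,n)=(7,0): 2·7+2·0=14≤17, 2·7+5·0=14≤17, objective 35.
No feasible integer point exceeds 40.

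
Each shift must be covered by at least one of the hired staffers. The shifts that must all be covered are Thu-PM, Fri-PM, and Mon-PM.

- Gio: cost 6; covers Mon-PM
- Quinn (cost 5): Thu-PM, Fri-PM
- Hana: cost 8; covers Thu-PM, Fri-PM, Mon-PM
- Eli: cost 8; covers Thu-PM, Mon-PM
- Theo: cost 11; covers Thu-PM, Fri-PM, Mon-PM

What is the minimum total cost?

8

This is an integer covering problem.
The greedy cost-per-new-shift heuristic would pick Quinn and Gio for 11, but a cheaper cover exists.
Hana alone covers Thu-PM, Fri-PM, Mon-PM — every shift.
Total cost: 8.
No cover costs less than 8.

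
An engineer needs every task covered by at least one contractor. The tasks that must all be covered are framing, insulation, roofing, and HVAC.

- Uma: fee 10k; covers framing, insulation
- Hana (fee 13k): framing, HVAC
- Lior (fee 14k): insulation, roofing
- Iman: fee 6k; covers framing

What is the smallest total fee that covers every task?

27

The greedy cost-per-new-task heuristic would pick Uma, Hana, and Lior for 37, but a cheaper cover exists.
Choose Hana and Lior: together they cover framing, insulation, roofing, HVAC — every task.
Total fee: 13 + 14 = 27.
No cover costs less than 27.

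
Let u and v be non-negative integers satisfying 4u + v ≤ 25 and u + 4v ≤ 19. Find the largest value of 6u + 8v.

54

(u,v)=(5,3) is feasible, giving 54.
(u,v)=(4,3) is feasible, giving 48.
(u,v)=(5,2) is feasible, giving 46.
No feasible integer point exceeds 54.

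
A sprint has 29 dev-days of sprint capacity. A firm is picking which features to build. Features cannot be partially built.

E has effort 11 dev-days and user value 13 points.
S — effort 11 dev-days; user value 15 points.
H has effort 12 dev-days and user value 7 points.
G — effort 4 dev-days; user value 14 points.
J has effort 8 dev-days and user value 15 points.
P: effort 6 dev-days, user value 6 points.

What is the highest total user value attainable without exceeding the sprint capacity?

50

This is a 0-1 knapsack instance.
Allowing fractional choices, the relaxed optimum would be about 51.1, but features are indivisible.
E + G + J + P: effort 11 + 4 + 8 + 6 = 29 ≤ 29, user value 13 + 14 + 15 + 6 = 48.
S + G + J: effort 11 + 4 + 8 = 23 ≤ 29, user value 15 + 14 + 15 = 44.
S + G + J + P: effort 11 + 4 + 8 + 6 = 29 ≤ 29, user value 15 + 14 + 15 + 6 = 50.
Best is S, G, J, and P with total user value 50.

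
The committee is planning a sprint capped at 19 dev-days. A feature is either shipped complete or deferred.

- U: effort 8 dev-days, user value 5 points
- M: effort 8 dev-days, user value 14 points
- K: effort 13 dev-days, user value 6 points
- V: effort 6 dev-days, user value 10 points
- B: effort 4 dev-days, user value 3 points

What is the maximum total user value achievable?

27

M + V + B: effort 8 + 6 + 4 = 18 ≤ 19, user value 14 + 10 + 3 = 27.
M + V: effort 8 + 6 = 14 ≤ 19, user value 14 + 10 = 24.
U + M: effort 8 + 8 = 16 ≤ 19, user value 5 + 14 = 19.
Best is M, V, and B with total user value 27.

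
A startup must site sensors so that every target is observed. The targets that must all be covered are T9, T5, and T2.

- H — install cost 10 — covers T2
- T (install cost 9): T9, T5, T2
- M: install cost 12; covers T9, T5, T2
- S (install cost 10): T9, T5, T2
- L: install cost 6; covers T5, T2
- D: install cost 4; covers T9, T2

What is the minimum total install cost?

This is an integer covering problem.
The greedy cost-per-new-target heuristic would pick D and L for 10, but a cheaper cover exists.
T alone covers T9, T5, T2 — every target.
Total install cost: 9.
No cover costs less than 9.

9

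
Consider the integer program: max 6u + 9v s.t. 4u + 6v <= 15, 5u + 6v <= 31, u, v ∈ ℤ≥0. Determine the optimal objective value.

21

(u,v)=(2,1): 4·2+6·1=14≤15, 5·2+6·1=16≤31, objective 21.
(u,v)=(3,0): 4·3+6·0=12≤15, 5·3+6·0=15≤31, objective 18.
Maximum is 21 at (u,v)=(2,1).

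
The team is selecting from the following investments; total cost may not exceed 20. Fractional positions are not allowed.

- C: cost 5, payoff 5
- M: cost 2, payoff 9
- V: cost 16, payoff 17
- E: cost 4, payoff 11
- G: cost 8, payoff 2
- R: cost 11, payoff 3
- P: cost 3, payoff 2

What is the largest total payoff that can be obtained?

28

This is a 0-1 knapsack instance.
Take V and E: cost 16 + 4 = 20 ≤ 20, payoff 17 + 11 = 28.
No other feasible combination does better.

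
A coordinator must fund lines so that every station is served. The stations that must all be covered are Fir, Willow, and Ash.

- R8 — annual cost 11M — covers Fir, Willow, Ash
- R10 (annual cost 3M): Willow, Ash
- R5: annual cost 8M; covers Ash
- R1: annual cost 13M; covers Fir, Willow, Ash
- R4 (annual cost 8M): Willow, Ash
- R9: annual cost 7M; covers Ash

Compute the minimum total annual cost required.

The greedy cost-per-new-station heuristic would pick R10 and R8 for 14, but a cheaper cover exists.
R8 alone covers Fir, Willow, Ash — every station.
Total annual cost: 11.
No cover costs less than 11.

11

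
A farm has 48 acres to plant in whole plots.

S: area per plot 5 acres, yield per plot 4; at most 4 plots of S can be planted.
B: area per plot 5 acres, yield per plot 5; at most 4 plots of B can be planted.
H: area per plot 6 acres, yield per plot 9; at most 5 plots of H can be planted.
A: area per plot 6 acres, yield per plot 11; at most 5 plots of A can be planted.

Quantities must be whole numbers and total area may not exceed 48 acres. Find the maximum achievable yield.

3×H and 5×A: area 48 ≤ 48, yield 3·9 + 5·11 = 82.
4×H and 4×A: area 48 ≤ 48, yield 4·9 + 4·11 = 80.
Best is 82.

82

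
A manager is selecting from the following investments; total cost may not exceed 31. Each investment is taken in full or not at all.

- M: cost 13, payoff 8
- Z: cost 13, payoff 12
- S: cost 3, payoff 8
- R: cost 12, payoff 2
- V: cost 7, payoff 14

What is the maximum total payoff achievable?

34

Treat it as a binary knapsack problem.
Z + S + V: cost 13 + 3 + 7 = 23 ≤ 31, payoff 12 + 8 + 14 = 34.
M + S + V: cost 13 + 3 + 7 = 23 ≤ 31, payoff 8 + 8 + 14 = 30.
Best is Z, S, and V with total payoff 34.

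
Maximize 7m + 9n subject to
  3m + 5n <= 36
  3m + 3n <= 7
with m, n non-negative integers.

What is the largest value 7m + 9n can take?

18

The continuous relaxation peaks at (0, 2.33) with value 21.00; rounding to a feasible lattice point costs some objective.
(m,n)=(0,2): 3·0+5·2=10≤36, 3·0+3·2=6≤7, objective 18.
(m,n)=(1,1): 3·1+5·1=8≤36, 3·1+3·1=6≤7, objective 16.
The best lattice point is (0,2), giving 18.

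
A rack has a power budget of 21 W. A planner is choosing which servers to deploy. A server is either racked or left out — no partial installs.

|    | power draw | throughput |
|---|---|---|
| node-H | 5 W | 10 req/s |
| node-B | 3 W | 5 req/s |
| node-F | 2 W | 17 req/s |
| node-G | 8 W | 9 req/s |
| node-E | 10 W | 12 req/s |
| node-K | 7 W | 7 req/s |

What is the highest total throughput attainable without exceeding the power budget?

44

Take node-H, node-B, node-F, and node-E: power draw 5 + 3 + 2 + 10 = 20 ≤ 21, throughput 10 + 5 + 17 + 12 = 44.
No other feasible combination does better.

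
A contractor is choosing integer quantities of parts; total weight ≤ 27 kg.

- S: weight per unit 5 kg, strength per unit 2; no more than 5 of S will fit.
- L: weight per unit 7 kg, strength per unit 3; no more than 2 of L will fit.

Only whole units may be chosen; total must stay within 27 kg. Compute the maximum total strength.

11

Take 4×S and 1×L: weight 27 ≤ 27, strength 4·2 + 1·3 = 11.
No other integer combination yields more.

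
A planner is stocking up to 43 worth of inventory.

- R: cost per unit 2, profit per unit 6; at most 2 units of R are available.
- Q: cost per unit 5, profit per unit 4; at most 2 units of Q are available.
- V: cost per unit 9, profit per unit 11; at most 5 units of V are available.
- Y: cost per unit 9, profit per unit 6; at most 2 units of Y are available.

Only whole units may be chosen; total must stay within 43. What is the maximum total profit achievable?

56

This is a bounded integer knapsack.
Take 2×R and 4×V: cost 40 ≤ 43, profit 2·6 + 4·11 = 56.
R has the best ratio (6/2) and is taken to its limit of 2; remaining capacity is filled optimally with the others.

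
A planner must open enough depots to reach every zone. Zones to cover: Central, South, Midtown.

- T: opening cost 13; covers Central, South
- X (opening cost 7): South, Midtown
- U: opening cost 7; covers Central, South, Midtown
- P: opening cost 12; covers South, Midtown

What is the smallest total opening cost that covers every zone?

This is an integer covering problem.
U alone covers Central, South, Midtown — every zone.
Total opening cost: 7.
No cover costs less than 7.

7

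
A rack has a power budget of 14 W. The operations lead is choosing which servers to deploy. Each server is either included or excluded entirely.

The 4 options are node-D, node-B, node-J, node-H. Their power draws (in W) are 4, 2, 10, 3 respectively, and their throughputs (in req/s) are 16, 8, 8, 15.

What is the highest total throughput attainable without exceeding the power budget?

39

Take node-D, node-B, and node-H: power draw 4 + 2 + 3 = 9 ≤ 14, throughput 16 + 8 + 15 = 39.
No other feasible combination does better.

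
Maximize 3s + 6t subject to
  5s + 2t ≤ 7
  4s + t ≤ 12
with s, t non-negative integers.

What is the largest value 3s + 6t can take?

The continuous relaxation peaks at (0, 3.5) with value 21.00; rounding to a feasible lattice point costs some objective.
(s,t)=(0,3): 5·0+2·3=6≤7, 4·0+1·3=3≤12, objective 18.
(s,t)=(0,2): 5·0+2·2=4≤7, 4·0+1·2=2≤12, objective 12.
Maximum is 18 at (s,t)=(0,3).

18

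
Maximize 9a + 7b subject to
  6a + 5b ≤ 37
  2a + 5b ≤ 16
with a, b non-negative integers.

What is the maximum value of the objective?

(a,b)=(6,0) is feasible, giving 54.
(a,b)=(5,1) is feasible, giving 52.
Maximum is 54 at (a,b)=(6,0).

54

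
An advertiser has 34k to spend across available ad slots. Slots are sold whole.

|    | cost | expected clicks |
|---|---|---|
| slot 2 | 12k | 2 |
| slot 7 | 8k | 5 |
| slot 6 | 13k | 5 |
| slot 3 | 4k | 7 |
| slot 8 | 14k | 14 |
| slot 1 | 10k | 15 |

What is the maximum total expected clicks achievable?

This is a 0-1 knapsack instance.
Allowing fractional choices, the relaxed optimum would be about 39.8, but ad slots are indivisible.
slot 7 + slot 8 + slot 1: cost 8 + 14 + 10 = 32 ≤ 34, expected clicks 5 + 14 + 15 = 34.
slot 3 + slot 8 + slot 1: cost 4 + 14 + 10 = 28 ≤ 34, expected clicks 7 + 14 + 15 = 36.
Best is slot 3, slot 8, and slot 1 with total expected clicks 36.

36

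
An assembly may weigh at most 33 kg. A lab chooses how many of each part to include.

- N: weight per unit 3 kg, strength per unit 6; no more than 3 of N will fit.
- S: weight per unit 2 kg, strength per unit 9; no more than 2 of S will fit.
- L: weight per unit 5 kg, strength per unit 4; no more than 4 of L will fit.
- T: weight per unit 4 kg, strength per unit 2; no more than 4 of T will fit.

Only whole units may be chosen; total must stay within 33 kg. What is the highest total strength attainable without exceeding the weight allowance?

Take 3×N, 2×S, and 4×L: weight 33 ≤ 33, strength 3·6 + 2·9 + 4·4 = 52.
S has the best ratio (9/2) and is taken to its limit of 2; remaining capacity is filled optimally with the others.

52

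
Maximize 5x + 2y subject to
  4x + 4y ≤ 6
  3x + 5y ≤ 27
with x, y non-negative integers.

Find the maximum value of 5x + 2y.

Relaxing integrality, the LP optimum is 7.50 at (x,y) = (1.5, 0), which is not an integer point.
(x,y)=(1,0): 4·1+4·0=4≤6, 3·1+5·0=3≤27, objective 5.
(x,y)=(0,1): 4·0+4·1=4≤6, 3·0+5·1=5≤27, objective 2.
(x,y)=(0,0): 4·0+4·0=0≤6, 3·0+5·0=0≤27, objective 0.
Maximum is 5 at (x,y)=(1,0).

5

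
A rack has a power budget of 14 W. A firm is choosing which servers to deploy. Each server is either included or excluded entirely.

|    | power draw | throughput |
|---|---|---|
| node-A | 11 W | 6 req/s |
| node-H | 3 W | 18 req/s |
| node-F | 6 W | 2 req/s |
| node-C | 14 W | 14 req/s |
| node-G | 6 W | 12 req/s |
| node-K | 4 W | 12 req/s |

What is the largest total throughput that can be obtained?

42

Allowing fractional choices, the relaxed optimum would be about 43.0, but servers are indivisible.
node-H + node-G + node-K: power draw 3 + 6 + 4 = 13 ≤ 14, throughput 18 + 12 + 12 = 42.
node-H + node-F + node-K: power draw 3 + 6 + 4 = 13 ≤ 14, throughput 18 + 2 + 12 = 32.
Best is node-H, node-G, and node-K with total throughput 42.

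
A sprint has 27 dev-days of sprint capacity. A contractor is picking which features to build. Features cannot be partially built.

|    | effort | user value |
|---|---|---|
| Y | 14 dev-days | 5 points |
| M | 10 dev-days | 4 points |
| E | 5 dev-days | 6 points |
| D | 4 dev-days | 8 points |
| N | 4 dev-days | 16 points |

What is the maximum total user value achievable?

35

Allowing fractional choices, the relaxed optimum would be about 35.4, but features are indivisible.
Y + E + D + N: effort 14 + 5 + 4 + 4 = 27 ≤ 27, user value 5 + 6 + 8 + 16 = 35.
M + E + D + N: effort 10 + 5 + 4 + 4 = 23 ≤ 27, user value 4 + 6 + 8 + 16 = 34.
Best is Y, E, D, and N with total user value 35.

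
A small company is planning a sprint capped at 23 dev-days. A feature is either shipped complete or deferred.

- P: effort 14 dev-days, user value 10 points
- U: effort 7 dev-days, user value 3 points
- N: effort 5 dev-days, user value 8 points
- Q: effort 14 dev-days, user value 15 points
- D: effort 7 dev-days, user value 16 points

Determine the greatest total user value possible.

31

This is an integer program with binary decision variables.
Allowing fractional choices, the relaxed optimum would be about 35.8, but features are indivisible.
U + N + D: effort 7 + 5 + 7 = 19 ≤ 23, user value 3 + 8 + 16 = 27.
Q + D: effort 14 + 7 = 21 ≤ 23, user value 15 + 16 = 31.
P + D: effort 14 + 7 = 21 ≤ 23, user value 10 + 16 = 26.
Best is Q and D with total user value 31.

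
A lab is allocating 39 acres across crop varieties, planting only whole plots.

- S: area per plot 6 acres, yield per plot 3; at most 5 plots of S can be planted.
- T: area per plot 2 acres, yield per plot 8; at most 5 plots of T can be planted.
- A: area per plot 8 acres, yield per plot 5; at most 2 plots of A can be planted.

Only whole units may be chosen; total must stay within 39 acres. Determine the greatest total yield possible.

56

This is a bounded integer knapsack.
T has the best ratio (8/2); taking only T gives at most 5×8 = 40 (stopped by the supply cap of 5).
Mixing does better — 2×S, 5×T, and 2×A: area 38 ≤ 39, yield 2·3 + 5·8 + 2·5 = 56.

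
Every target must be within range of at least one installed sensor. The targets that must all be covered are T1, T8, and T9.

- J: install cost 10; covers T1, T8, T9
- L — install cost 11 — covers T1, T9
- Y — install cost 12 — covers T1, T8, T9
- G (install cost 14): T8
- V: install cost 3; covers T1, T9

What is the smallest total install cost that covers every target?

10

This is a weighted set-cover instance.
The greedy cost-per-new-target heuristic would pick V and J for 13, but a cheaper cover exists.
J alone covers T1, T8, T9 — every target.
Total install cost: 10.
No cover costs less than 10.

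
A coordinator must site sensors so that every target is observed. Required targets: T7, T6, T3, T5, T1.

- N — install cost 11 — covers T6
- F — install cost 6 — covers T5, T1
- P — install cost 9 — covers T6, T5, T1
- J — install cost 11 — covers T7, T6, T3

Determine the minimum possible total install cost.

This is a weighted set-cover instance.
Choose F and J: together they cover T7, T6, T3, T5, T1 — every target.
Total install cost: 6 + 11 = 17.
No cover costs less than 17.

17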